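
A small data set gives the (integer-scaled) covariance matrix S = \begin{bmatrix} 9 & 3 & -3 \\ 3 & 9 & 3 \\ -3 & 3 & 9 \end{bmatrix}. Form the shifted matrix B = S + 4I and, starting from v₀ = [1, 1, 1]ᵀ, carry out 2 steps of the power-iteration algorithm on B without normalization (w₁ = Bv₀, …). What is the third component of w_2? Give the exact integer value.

187

B = S + 4I has rows (13, 3, -3); (3, 13, 3); (-3, 3, 13)
w1 = Bv₀ = (13·1 + 3·1 + (-3)·1; 3·1 + 13·1 + 3·1; (-3)·1 + 3·1 + 13·1) = (13, 19, 13)
w2 = Bw1 = (13·13 + 3·19 + (-3)·13; 3·13 + 13·19 + 3·13; (-3)·13 + 3·19 + 13·13) = (187, 325, 187)
Requested component of w2: 187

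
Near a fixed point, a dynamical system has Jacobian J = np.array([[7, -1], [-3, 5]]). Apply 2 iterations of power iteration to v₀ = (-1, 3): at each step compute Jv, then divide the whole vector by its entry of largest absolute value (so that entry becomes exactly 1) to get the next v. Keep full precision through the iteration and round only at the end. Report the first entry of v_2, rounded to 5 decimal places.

-0.73333

Jv0 = (-10.000000, 18.000000); divide by 18.000000 → v1 = (-0.555556, 1.000000)
Jv1 = (-4.888889, 6.666667); divide by 6.666667 → v2 = (-0.733333, 1.000000)
Requested entry of v2: -88/120 = -0.73333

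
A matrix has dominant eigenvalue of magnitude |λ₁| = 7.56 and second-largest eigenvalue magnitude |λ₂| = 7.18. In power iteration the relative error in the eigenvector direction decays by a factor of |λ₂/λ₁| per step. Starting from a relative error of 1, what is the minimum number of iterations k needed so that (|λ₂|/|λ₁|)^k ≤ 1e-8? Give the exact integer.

|λ₂/λ₁| = 7.18/7.56 = 0.94974
Need k ≥ ln(1e-8) / ln(0.94974) = -18.4207 / -0.0516 ≈ 357.185
Smallest integer k satisfying the bound: 358

358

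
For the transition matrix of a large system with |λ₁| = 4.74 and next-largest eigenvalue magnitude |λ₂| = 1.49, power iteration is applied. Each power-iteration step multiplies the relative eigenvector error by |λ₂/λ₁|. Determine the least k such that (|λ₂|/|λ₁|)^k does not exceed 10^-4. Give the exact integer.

|λ₂/λ₁| = 1.49/4.74 = 0.31435
Need k ≥ ln(10^-4) / ln(0.31435) = -9.2103 / -1.1573 ≈ 7.959
Smallest integer k satisfying the bound: 8

8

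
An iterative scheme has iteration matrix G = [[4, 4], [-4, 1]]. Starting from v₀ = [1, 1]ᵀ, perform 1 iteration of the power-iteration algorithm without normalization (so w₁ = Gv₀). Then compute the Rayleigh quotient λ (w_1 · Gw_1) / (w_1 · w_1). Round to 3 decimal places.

w1 = Gv₀ = (8, -3)
Gw1 = (20, -35)
w1·Gw1 = 8·20 + (-3)·(-35) = 265; w1·w1 = 8·8 + (-3)·(-3) = 73
λ ≈ 265/73 = 3.630

3.630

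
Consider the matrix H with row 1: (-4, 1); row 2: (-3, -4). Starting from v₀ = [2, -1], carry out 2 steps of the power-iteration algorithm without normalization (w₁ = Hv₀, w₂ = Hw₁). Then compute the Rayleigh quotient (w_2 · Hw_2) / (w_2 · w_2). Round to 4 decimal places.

-4.9996

w1 = Hv₀ = (-9, -2)
w2 = Hw1 = (34, 35)
Hw2 = (-101, -242)
w2·Hw2 = 34·(-101) + 35·(-242) = -11904; w2·w2 = 34·34 + 35·35 = 2381
λ ≈ -11904/2381 = -4.9996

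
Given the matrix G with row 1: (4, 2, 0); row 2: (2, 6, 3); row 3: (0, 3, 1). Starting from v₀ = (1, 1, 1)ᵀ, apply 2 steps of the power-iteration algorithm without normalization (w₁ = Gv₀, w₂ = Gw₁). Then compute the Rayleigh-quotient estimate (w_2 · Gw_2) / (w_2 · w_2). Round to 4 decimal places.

w1 = Gv₀ = (4·1 + 2·1 + 0·1; 2·1 + 6·1 + 3·1; 0·1 + 3·1 + 1·1) = (6, 11, 4)
w2 = Gw1 = (4·6 + 2·11 + 0·4; 2·6 + 6·11 + 3·4; 0·6 + 3·11 + 1·4) = (46, 90, 37)
Gw2 = (364, 743, 307)
w2·Gw2 = 46·364 + 90·743 + 37·307 = 94973; w2·w2 = 46·46 + 90·90 + 37·37 = 11585
λ ≈ 94973/11585 = 8.1979

λ ≈ 8.1979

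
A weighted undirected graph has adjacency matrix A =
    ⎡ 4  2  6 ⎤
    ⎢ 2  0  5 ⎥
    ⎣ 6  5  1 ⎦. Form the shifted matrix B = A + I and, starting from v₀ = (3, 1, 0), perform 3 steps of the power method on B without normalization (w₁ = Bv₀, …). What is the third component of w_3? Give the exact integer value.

2568

B = A + I has rows (5, 2, 6); (2, 1, 5); (6, 5, 2)
w1 = Bv₀ = (5·3 + 2·1 + 6·0; 2·3 + 1·1 + 5·0; 6·3 + 5·1 + 2·0) = (17, 7, 23)
w2 = Bw1 = (5·17 + 2·7 + 6·23; 2·17 + 1·7 + 5·23; 6·17 + 5·7 + 2·23) = (237, 156, 183)
w3 = Bw2 = (2595, 1545, 2568)
Requested component of w3: 2568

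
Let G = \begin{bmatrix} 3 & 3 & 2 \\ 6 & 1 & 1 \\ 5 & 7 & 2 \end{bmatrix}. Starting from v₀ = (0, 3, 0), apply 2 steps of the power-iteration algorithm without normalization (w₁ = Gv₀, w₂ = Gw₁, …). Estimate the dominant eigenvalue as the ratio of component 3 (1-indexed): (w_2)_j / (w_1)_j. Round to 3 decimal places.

w1 = Gv₀ = (3·0 + 3·3 + 2·0; 6·0 + 1·3 + 1·0; 5·0 + 7·3 + 2·0) = (9, 3, 21)
w2 = Gw1 = (3·9 + 3·3 + 2·21; 6·9 + 1·3 + 1·21; 5·9 + 7·3 + 2·21) = (78, 78, 108)
Ratio at component: 108 / 21 = 5.143

5.143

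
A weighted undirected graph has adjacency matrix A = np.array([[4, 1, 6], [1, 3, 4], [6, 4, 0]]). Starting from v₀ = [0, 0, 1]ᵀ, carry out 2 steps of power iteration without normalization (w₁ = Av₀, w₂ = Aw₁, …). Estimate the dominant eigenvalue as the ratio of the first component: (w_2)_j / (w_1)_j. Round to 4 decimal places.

4.6667

w1 = Av₀ = (6, 4, 0)
w2 = Aw1 = (28, 18, 52)
Ratio at component: 28 / 6 = 4.6667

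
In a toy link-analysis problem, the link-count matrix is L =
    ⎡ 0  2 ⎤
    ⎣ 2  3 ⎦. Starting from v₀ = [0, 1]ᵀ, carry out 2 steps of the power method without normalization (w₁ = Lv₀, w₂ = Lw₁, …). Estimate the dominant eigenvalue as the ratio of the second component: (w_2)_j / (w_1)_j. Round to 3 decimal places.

w1 = Lv₀ = (0·0 + 2·1; 2·0 + 3·1) = (2, 3)
w2 = Lw1 = (0·2 + 2·3; 2·2 + 3·3) = (6, 13)
Ratio at component: 13 / 3 = 4.333

λ ≈ 4.333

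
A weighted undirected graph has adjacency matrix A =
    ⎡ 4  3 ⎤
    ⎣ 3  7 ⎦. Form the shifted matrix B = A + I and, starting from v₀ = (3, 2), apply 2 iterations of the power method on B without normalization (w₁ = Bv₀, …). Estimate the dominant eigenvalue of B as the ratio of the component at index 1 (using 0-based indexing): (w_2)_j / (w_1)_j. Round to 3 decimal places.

B = A + I has rows (5, 3); (3, 8)
w1 = Bv₀ = (5·3 + 3·2; 3·3 + 8·2) = (21, 25)
w2 = Bw1 = (5·21 + 3·25; 3·21 + 8·25) = (180, 263)
Ratio: 263/25 = 10.520

μ ≈ 10.520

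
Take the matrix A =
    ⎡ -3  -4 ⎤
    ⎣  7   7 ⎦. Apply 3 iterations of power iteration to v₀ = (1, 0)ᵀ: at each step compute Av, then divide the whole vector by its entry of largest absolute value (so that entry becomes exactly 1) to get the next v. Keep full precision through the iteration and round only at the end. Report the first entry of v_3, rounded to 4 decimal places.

-0.8730

Av0 = (-3.00000, 7.00000); divide by 7.00000 → v1 = (-0.42857, 1.00000)
Av1 = (-2.71429, 4.00000); divide by 4.00000 → v2 = (-0.67857, 1.00000)
Av2 = (-1.96429, 2.25000); divide by 2.25000 → v3 = (-0.87302, 1.00000)
Requested entry of v3: -55/63 = -0.8730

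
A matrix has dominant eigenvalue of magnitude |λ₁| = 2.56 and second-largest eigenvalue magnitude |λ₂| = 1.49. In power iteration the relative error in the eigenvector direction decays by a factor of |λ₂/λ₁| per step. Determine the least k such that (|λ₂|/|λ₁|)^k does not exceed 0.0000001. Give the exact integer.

|λ₂/λ₁| = 1.49/2.56 = 0.58203
Need k ≥ ln(0.0000001) / ln(0.58203) = -16.1181 / -0.5412 ≈ 29.780
Smallest integer k satisfying the bound: 30

30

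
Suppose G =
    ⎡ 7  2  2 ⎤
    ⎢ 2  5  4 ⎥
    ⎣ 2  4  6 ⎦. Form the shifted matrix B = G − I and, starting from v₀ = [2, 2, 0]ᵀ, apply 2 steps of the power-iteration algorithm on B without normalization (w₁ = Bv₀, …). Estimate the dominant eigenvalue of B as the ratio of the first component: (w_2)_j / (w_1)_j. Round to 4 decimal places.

9.0000

B = G − I has rows (6, 2, 2); (2, 4, 4); (2, 4, 5)
w1 = Bv₀ = (6·2 + 2·2 + 2·0; 2·2 + 4·2 + 4·0; 2·2 + 4·2 + 5·0) = (16, 12, 12)
w2 = Bw1 = (6·16 + 2·12 + 2·12; 2·16 + 4·12 + 4·12; 2·16 + 4·12 + 5·12) = (144, 128, 140)
Ratio: 144/16 = 9.0000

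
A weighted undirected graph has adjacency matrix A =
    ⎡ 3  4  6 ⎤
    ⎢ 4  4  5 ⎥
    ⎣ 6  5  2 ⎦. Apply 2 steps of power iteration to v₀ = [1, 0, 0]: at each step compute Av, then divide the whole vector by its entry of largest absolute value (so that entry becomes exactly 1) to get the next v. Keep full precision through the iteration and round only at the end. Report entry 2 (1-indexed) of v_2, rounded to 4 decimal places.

Av0 = (3.00000, 4.00000, 6.00000); divide by 6.00000 → v1 = (0.50000, 0.66667, 1.00000)
Av1 = (10.16667, 9.66667, 8.33333); divide by 10.16667 → v2 = (1.00000, 0.95082, 0.81967)
Requested entry of v2: 58/61 = 0.9508

0.9508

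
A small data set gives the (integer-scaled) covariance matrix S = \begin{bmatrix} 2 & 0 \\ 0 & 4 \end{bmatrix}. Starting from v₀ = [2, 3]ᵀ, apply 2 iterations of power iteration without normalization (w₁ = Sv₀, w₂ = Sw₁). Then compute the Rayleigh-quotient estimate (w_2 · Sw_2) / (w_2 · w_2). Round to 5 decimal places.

λ ≈ 3.94595

w1 = Sv₀ = (4, 12)
w2 = Sw1 = (8, 48)
Sw2 = (16, 192)
w2·Sw2 = 8·16 + 48·192 = 9344; w2·w2 = 8·8 + 48·48 = 2368
λ ≈ 9344/2368 = 3.94595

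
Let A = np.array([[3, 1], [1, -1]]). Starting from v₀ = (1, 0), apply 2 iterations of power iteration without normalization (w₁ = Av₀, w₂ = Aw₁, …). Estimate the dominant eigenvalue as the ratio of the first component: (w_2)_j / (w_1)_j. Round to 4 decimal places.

λ ≈ 3.3333

w1 = Av₀ = (3·1 + 1·0; 1·1 + (-1)·0) = (3, 1)
w2 = Aw1 = (3·3 + 1·1; 1·3 + (-1)·1) = (10, 2)
Ratio at component: 10 / 3 = 3.3333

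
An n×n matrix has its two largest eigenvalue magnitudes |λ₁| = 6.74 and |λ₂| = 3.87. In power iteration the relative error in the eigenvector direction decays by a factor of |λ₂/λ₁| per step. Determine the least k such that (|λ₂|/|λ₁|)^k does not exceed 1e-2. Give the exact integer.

9

|λ₂/λ₁| = 3.87/6.74 = 0.57418
Need k ≥ ln(1e-2) / ln(0.57418) = -4.6052 / -0.5548 ≈ 8.301
Smallest integer k satisfying the bound: 9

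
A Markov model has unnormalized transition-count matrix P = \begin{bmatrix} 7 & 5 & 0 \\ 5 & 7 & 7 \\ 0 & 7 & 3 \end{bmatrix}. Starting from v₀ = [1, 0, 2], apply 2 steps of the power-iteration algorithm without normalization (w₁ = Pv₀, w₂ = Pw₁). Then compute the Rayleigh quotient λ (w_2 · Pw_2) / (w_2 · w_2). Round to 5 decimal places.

14.47556

w1 = Pv₀ = (7·1 + 5·0 + 0·2; 5·1 + 7·0 + 7·2; 0·1 + 7·0 + 3·2) = (7, 19, 6)
w2 = Pw1 = (7·7 + 5·19 + 0·6; 5·7 + 7·19 + 7·6; 0·7 + 7·19 + 3·6) = (144, 210, 151)
Pw2 = (2058, 3247, 1923)
w2·Pw2 = 144·2058 + 210·3247 + 151·1923 = 1268595; w2·w2 = 144·144 + 210·210 + 151·151 = 87637
λ ≈ 1268595/87637 = 14.47556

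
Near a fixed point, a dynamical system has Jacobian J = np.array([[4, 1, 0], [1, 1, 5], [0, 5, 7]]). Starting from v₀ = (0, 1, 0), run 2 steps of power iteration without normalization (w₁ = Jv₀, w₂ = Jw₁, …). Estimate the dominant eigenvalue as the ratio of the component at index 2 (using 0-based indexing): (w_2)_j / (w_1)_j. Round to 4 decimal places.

w1 = Jv₀ = (1, 1, 5)
w2 = Jw1 = (5, 27, 40)
Ratio at component: 40 / 5 = 8.0000

λ ≈ 8.0000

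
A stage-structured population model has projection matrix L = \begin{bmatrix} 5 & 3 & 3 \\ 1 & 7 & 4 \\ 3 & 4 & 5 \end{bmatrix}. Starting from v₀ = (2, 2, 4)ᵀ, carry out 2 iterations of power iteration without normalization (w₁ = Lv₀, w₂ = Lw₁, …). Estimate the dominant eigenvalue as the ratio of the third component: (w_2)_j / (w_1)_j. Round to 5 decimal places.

w1 = Lv₀ = (28, 32, 34)
w2 = Lw1 = (338, 388, 382)
Ratio at component: 382 / 34 = 11.23529

11.23529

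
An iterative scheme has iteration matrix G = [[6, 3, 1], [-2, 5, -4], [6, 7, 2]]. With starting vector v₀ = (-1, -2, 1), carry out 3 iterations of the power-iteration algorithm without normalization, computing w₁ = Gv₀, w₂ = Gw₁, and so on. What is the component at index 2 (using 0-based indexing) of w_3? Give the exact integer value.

-854

w1 = Gv₀ = (-11, -12, -18)
w2 = Gw1 = (-120, 34, -186)
w3 = Gw2 = (-804, 1154, -854)
The requested component of w3 is -854.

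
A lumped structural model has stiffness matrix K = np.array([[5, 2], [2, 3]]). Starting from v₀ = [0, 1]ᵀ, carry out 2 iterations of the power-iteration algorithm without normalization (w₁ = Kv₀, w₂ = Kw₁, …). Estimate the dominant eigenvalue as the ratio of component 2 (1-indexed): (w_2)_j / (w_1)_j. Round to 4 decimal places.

λ ≈ 4.3333

w1 = Kv₀ = (5·0 + 2·1; 2·0 + 3·1) = (2, 3)
w2 = Kw1 = (5·2 + 2·3; 2·2 + 3·3) = (16, 13)
Ratio at component: 13 / 3 = 4.3333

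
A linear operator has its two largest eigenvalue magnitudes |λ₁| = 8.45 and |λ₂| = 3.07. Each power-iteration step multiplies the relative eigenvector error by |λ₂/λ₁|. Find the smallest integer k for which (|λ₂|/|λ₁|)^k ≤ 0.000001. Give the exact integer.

|λ₂/λ₁| = 3.07/8.45 = 0.36331
Need k ≥ ln(0.000001) / ln(0.36331) = -13.8155 / -1.0125 ≈ 13.645
Smallest integer k satisfying the bound: 14

14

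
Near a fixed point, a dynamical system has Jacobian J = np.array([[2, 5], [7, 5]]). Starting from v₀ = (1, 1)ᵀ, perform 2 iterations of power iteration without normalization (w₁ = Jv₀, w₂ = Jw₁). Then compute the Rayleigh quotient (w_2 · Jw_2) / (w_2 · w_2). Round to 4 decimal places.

w1 = Jv₀ = (2·1 + 5·1; 7·1 + 5·1) = (7, 12)
w2 = Jw1 = (2·7 + 5·12; 7·7 + 5·12) = (74, 109)
Jw2 = (693, 1063)
w2·Jw2 = 74·693 + 109·1063 = 167149; w2·w2 = 74·74 + 109·109 = 17357
λ ≈ 167149/17357 = 9.6301

9.6301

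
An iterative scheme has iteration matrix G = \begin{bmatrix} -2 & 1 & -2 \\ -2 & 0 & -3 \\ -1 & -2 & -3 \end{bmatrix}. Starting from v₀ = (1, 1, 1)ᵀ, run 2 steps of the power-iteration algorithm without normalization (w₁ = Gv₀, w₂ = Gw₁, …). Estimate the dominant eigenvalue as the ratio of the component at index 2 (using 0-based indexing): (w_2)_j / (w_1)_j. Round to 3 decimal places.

λ ≈ -5.167

w1 = Gv₀ = (-3, -5, -6)
w2 = Gw1 = (13, 24, 31)
Ratio at component: 31 / -6 = -5.167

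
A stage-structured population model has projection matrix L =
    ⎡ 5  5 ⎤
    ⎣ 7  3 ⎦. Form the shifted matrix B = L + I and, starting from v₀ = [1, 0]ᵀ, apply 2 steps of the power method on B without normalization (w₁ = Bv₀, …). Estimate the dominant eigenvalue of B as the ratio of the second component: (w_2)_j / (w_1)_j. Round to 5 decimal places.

B = L + I has rows (6, 5); (7, 4)
w1 = Bv₀ = (6·1 + 5·0; 7·1 + 4·0) = (6, 7)
w2 = Bw1 = (6·6 + 5·7; 7·6 + 4·7) = (71, 70)
Ratio: 70/7 = 10.00000

μ ≈ 10.00000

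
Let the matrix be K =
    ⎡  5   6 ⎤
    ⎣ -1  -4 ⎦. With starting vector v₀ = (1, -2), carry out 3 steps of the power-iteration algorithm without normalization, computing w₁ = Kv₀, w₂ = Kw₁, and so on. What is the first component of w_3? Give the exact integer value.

w1 = Kv₀ = (5·1 + 6·(-2); (-1)·1 + (-4)·(-2)) = (-7, 7)
w2 = Kw1 = (5·(-7) + 6·7; (-1)·(-7) + (-4)·7) = (7, -21)
w3 = Kw2 = (-91, 77)
The requested component of w3 is -91.

-91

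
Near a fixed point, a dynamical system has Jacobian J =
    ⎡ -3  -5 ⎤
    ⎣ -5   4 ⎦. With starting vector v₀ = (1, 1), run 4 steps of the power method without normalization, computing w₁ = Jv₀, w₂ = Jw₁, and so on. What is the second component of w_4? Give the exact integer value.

1331

w1 = Jv₀ = ((-3)·1 + (-5)·1; (-5)·1 + 4·1) = (-8, -1)
w2 = Jw1 = ((-3)·(-8) + (-5)·(-1); (-5)·(-8) + 4·(-1)) = (29, 36)
w3 = Jw2 = (-267, -1)
w4 = Jw3 = (806, 1331)
The requested component of w4 is 1331.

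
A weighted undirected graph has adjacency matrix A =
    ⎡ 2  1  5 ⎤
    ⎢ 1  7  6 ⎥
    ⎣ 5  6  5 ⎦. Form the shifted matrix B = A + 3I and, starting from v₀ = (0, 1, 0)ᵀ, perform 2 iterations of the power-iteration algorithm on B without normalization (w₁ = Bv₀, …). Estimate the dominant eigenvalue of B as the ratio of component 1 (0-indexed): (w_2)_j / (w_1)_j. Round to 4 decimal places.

μ ≈ 13.7000

B = A + 3I has rows (5, 1, 5); (1, 10, 6); (5, 6, 8)
w1 = Bv₀ = (5·0 + 1·1 + 5·0; 1·0 + 10·1 + 6·0; 5·0 + 6·1 + 8·0) = (1, 10, 6)
w2 = Bw1 = (5·1 + 1·10 + 5·6; 1·1 + 10·10 + 6·6; 5·1 + 6·10 + 8·6) = (45, 137, 113)
Ratio: 137/10 = 13.7000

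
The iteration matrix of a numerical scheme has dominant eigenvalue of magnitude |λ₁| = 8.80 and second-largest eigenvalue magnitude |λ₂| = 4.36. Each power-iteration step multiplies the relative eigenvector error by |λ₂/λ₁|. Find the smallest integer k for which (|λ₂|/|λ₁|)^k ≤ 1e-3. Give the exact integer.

10

|λ₂/λ₁| = 4.36/8.80 = 0.49545
Need k ≥ ln(1e-3) / ln(0.49545) = -6.9078 / -0.7023 ≈ 9.836
Smallest integer k satisfying the bound: 10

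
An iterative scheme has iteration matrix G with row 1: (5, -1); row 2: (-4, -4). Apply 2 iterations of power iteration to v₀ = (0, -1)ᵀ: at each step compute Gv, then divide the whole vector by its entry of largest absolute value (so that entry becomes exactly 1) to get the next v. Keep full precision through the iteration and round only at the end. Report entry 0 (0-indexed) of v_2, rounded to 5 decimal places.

Gv0 = (1.000000, 4.000000); divide by 4.000000 → v1 = (0.250000, 1.000000)
Gv1 = (0.250000, -5.000000); divide by -5.000000 → v2 = (-0.050000, 1.000000)
Requested entry of v2: 1/-20 = -0.05000

-0.05000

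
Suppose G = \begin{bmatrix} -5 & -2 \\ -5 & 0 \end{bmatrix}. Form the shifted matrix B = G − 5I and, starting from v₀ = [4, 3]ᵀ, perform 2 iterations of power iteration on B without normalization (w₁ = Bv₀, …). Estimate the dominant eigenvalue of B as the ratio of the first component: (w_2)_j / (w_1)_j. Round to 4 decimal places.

B = G − 5I has rows (-10, -2); (-5, -5)
w1 = Bv₀ = ((-10)·4 + (-2)·3; (-5)·4 + (-5)·3) = (-46, -35)
w2 = Bw1 = ((-10)·(-46) + (-2)·(-35); (-5)·(-46) + (-5)·(-35)) = (530, 405)
Ratio: 530/-46 = -11.5217

-11.5217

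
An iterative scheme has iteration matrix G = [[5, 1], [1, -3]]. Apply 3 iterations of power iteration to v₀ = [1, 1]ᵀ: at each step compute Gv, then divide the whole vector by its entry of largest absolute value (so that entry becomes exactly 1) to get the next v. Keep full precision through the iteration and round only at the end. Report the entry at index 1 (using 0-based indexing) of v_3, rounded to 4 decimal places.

Gv0 = (6.00000, -2.00000); divide by 6.00000 → v1 = (1.00000, -0.33333)
Gv1 = (4.66667, 2.00000); divide by 4.66667 → v2 = (1.00000, 0.42857)
Gv2 = (5.42857, -0.28571); divide by 5.42857 → v3 = (1.00000, -0.05263)
Requested entry of v3: -8/152 = -0.0526

-0.0526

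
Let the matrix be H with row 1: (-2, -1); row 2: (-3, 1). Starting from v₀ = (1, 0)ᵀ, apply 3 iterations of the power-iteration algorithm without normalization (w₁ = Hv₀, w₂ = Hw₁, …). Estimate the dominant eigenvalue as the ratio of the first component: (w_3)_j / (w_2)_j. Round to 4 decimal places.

λ ≈ -2.4286

w1 = Hv₀ = (-2, -3)
w2 = Hw1 = (7, 3)
w3 = Hw2 = (-17, -18)
Ratio at component: -17 / 7 = -2.4286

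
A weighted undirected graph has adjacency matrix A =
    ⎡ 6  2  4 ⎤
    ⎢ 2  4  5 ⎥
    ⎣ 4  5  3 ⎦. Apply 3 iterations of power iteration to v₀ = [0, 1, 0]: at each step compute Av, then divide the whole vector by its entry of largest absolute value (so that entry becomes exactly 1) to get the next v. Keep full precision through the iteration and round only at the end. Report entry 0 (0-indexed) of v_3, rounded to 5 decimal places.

Av0 = (2.000000, 4.000000, 5.000000); divide by 5.000000 → v1 = (0.400000, 0.800000, 1.000000)
Av1 = (8.000000, 9.000000, 8.600000); divide by 9.000000 → v2 = (0.888889, 1.000000, 0.955556)
Av2 = (11.155556, 10.555556, 11.422222); divide by 11.422222 → v3 = (0.976654, 0.924125, 1.000000)
Requested entry of v3: 502/514 = 0.97665

0.97665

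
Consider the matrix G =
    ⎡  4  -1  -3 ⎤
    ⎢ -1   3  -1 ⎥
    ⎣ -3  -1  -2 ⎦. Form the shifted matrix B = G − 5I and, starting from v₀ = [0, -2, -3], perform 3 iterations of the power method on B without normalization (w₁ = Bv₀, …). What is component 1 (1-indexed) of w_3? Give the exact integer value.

B = G − 5I has rows (-1, -1, -3); (-1, -2, -1); (-3, -1, -7)
w1 = Bv₀ = (11, 7, 23)
w2 = Bw1 = (-87, -48, -201)
w3 = Bw2 = (738, 384, 1716)
Requested component of w3: 738

738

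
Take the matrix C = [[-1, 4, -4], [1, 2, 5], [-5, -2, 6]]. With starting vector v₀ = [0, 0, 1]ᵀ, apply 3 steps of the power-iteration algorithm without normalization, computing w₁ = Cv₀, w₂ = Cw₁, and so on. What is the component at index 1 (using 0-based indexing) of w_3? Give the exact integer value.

302

w1 = Cv₀ = ((-1)·0 + 4·0 + (-4)·1; 1·0 + 2·0 + 5·1; (-5)·0 + (-2)·0 + 6·1) = (-4, 5, 6)
w2 = Cw1 = ((-1)·(-4) + 4·5 + (-4)·6; 1·(-4) + 2·5 + 5·6; (-5)·(-4) + (-2)·5 + 6·6) = (0, 36, 46)
w3 = Cw2 = (-40, 302, 204)
The requested component of w3 is 302.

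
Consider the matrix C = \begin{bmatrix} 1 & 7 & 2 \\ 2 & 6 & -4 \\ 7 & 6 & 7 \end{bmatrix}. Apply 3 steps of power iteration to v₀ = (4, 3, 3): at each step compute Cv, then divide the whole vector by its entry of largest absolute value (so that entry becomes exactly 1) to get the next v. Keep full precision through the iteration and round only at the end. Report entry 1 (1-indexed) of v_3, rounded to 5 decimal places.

Cv0 = (31.000000, 14.000000, 67.000000); divide by 67.000000 → v1 = (0.462687, 0.208955, 1.000000)
Cv1 = (3.925373, -1.820896, 11.492537); divide by 11.492537 → v2 = (0.341558, -0.158442, 1.000000)
Cv2 = (1.232468, -4.267532, 8.440260); divide by 8.440260 → v3 = (0.146022, -0.505616, 1.000000)
Requested entry of v3: 949/6499 = 0.14602

0.14602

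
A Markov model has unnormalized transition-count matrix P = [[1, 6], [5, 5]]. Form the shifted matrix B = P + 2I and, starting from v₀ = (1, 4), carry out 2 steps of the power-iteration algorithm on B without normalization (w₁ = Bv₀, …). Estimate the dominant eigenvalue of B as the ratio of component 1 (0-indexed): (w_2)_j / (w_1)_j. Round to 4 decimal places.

11.0909

B = P + 2I has rows (3, 6); (5, 7)
w1 = Bv₀ = (3·1 + 6·4; 5·1 + 7·4) = (27, 33)
w2 = Bw1 = (3·27 + 6·33; 5·27 + 7·33) = (279, 366)
Ratio: 366/33 = 11.0909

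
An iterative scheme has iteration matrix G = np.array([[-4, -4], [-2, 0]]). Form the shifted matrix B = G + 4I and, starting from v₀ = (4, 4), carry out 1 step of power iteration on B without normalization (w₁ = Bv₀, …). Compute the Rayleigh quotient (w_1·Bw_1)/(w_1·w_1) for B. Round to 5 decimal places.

μ ≈ 3.20000

B = G + 4I has rows (0, -4); (-2, 4)
w1 = Bv₀ = (0·4 + (-4)·4; (-2)·4 + 4·4) = (-16, 8)
Bw1 = (-32, 64)
w1·Bw1 = 1024; w1·w1 = 320; μ ≈ 1024/320 = 3.20000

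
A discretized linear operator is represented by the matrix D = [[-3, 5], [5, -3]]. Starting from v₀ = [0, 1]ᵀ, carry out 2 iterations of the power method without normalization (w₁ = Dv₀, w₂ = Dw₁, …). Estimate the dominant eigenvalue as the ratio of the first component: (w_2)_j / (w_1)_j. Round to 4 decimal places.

λ ≈ -6.0000

w1 = Dv₀ = (5, -3)
w2 = Dw1 = (-30, 34)
Ratio at component: -30 / 5 = -6.0000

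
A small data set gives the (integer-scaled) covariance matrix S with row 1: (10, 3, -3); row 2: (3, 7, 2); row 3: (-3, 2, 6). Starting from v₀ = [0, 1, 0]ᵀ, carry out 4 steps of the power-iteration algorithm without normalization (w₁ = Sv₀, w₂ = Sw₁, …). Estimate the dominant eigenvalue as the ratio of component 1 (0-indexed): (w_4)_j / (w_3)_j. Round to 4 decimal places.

w1 = Sv₀ = (10·0 + 3·1 + (-3)·0; 3·0 + 7·1 + 2·0; (-3)·0 + 2·1 + 6·0) = (3, 7, 2)
w2 = Sw1 = (10·3 + 3·7 + (-3)·2; 3·3 + 7·7 + 2·2; (-3)·3 + 2·7 + 6·2) = (45, 62, 17)
w3 = Sw2 = (585, 603, 91)
w4 = Sw3 = (7386, 6158, -3)
Ratio at component: 6158 / 603 = 10.2123

10.2123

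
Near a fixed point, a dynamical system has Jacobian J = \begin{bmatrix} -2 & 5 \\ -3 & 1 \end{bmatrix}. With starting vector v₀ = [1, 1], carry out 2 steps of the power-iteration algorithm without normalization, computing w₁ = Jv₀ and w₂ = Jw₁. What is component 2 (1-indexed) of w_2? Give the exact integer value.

w1 = Jv₀ = ((-2)·1 + 5·1; (-3)·1 + 1·1) = (3, -2)
w2 = Jw1 = ((-2)·3 + 5·(-2); (-3)·3 + 1·(-2)) = (-16, -11)
The requested component of w2 is -11.

-11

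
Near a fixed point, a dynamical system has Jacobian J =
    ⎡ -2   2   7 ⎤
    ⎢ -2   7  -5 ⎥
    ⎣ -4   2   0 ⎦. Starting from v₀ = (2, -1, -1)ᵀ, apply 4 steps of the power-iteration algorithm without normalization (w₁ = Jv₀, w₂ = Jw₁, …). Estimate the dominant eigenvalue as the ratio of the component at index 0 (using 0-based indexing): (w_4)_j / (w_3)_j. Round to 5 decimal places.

w1 = Jv₀ = (-13, -6, -10)
w2 = Jw1 = (-56, 34, 40)
w3 = Jw2 = (460, 150, 292)
w4 = Jw3 = (1424, -1330, -1540)
Ratio at component: 1424 / 460 = 3.09565

λ ≈ 3.09565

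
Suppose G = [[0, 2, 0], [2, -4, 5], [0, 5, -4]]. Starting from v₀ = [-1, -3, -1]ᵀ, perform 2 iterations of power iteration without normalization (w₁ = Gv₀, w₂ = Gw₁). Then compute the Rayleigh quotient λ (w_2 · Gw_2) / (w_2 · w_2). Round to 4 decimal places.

w1 = Gv₀ = (0·(-1) + 2·(-3) + 0·(-1); 2·(-1) + (-4)·(-3) + 5·(-1); 0·(-1) + 5·(-3) + (-4)·(-1)) = (-6, 5, -11)
w2 = Gw1 = (0·(-6) + 2·5 + 0·(-11); 2·(-6) + (-4)·5 + 5·(-11); 0·(-6) + 5·5 + (-4)·(-11)) = (10, -87, 69)
Gw2 = (-174, 713, -711)
w2·Gw2 = 10·(-174) + (-87)·713 + 69·(-711) = -112830; w2·w2 = 10·10 + (-87)·(-87) + 69·69 = 12430
λ ≈ -112830/12430 = -9.0772

λ ≈ -9.0772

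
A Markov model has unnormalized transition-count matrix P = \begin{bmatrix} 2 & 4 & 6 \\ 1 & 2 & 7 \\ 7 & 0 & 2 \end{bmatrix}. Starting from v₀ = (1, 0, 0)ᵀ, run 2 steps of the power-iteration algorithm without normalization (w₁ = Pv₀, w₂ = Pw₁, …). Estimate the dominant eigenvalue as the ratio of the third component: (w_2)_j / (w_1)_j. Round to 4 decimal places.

w1 = Pv₀ = (2, 1, 7)
w2 = Pw1 = (50, 53, 28)
Ratio at component: 28 / 7 = 4.0000

4.0000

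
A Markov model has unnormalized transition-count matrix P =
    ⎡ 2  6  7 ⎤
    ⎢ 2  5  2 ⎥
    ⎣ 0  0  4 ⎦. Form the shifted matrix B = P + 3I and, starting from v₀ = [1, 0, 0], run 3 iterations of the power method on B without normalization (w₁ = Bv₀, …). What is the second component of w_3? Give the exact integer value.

B = P + 3I has rows (5, 6, 7); (2, 8, 2); (0, 0, 7)
w1 = Bv₀ = (5·1 + 6·0 + 7·0; 2·1 + 8·0 + 2·0; 0·1 + 0·0 + 7·0) = (5, 2, 0)
w2 = Bw1 = (5·5 + 6·2 + 7·0; 2·5 + 8·2 + 2·0; 0·5 + 0·2 + 7·0) = (37, 26, 0)
w3 = Bw2 = (341, 282, 0)
Requested component of w3: 282

282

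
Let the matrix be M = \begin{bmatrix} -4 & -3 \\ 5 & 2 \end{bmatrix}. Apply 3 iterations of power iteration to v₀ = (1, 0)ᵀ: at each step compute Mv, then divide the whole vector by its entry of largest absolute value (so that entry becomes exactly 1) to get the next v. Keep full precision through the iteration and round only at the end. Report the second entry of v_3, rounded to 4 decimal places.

Mv0 = (-4.00000, 5.00000); divide by 5.00000 → v1 = (-0.80000, 1.00000)
Mv1 = (0.20000, -2.00000); divide by -2.00000 → v2 = (-0.10000, 1.00000)
Mv2 = (-2.60000, 1.50000); divide by -2.60000 → v3 = (1.00000, -0.57692)
Requested entry of v3: -15/26 = -0.5769

-0.5769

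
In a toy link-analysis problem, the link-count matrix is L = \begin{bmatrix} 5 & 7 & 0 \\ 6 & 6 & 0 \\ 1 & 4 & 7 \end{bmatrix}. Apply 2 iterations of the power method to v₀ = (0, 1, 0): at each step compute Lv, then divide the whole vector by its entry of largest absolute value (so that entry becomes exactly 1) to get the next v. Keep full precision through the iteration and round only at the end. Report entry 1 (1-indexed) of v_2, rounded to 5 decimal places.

0.98718

Lv0 = (7.000000, 6.000000, 4.000000); divide by 7.000000 → v1 = (1.000000, 0.857143, 0.571429)
Lv1 = (11.000000, 11.142857, 8.428571); divide by 11.142857 → v2 = (0.987179, 1.000000, 0.756410)
Requested entry of v2: 77/78 = 0.98718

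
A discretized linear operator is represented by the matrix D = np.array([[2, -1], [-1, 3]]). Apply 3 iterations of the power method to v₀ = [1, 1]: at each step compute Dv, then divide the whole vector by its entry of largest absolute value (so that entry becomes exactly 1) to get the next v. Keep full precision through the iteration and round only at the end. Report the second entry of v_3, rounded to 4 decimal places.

Dv0 = (1.00000, 2.00000); divide by 2.00000 → v1 = (0.50000, 1.00000)
Dv1 = (0.00000, 2.50000); divide by 2.50000 → v2 = (0.00000, 1.00000)
Dv2 = (-1.00000, 3.00000); divide by 3.00000 → v3 = (-0.33333, 1.00000)
Requested entry of v3: 15/15 = 1.0000

1.0000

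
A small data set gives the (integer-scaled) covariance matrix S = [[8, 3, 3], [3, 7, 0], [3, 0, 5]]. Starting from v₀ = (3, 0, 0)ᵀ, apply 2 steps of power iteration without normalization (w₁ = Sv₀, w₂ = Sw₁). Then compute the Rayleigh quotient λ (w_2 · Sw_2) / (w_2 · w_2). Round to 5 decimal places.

w1 = Sv₀ = (8·3 + 3·0 + 3·0; 3·3 + 7·0 + 0·0; 3·3 + 0·0 + 5·0) = (24, 9, 9)
w2 = Sw1 = (8·24 + 3·9 + 3·9; 3·24 + 7·9 + 0·9; 3·24 + 0·9 + 5·9) = (246, 135, 117)
Sw2 = (2724, 1683, 1323)
w2·Sw2 = 246·2724 + 135·1683 + 117·1323 = 1052100; w2·w2 = 246·246 + 135·135 + 117·117 = 92430
λ ≈ 1052100/92430 = 11.38267

λ ≈ 11.38267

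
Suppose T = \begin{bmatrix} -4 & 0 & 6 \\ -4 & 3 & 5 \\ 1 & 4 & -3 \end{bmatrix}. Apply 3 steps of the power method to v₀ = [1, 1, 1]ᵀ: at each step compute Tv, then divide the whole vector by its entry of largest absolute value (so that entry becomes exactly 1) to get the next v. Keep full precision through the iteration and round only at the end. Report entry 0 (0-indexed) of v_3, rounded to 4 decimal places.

0.6512

Tv0 = (2.00000, 4.00000, 2.00000); divide by 4.00000 → v1 = (0.50000, 1.00000, 0.50000)
Tv1 = (1.00000, 3.50000, 3.00000); divide by 3.50000 → v2 = (0.28571, 1.00000, 0.85714)
Tv2 = (4.00000, 6.14286, 1.71429); divide by 6.14286 → v3 = (0.65116, 1.00000, 0.27907)
Requested entry of v3: 56/86 = 0.6512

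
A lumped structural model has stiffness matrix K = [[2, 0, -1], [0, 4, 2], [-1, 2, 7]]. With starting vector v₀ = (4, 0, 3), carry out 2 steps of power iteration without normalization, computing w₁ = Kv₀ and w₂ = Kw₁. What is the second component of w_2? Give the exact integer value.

58

w1 = Kv₀ = (5, 6, 17)
w2 = Kw1 = (-7, 58, 126)
The requested component of w2 is 58.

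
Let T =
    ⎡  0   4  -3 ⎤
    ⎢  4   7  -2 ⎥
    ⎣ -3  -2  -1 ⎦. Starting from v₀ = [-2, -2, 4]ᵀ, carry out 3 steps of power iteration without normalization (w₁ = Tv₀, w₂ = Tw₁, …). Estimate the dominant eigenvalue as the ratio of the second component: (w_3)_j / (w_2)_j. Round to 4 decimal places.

w1 = Tv₀ = (-20, -30, 6)
w2 = Tw1 = (-138, -302, 114)
w3 = Tw2 = (-1550, -2894, 904)
Ratio at component: -2894 / -302 = 9.5828

9.5828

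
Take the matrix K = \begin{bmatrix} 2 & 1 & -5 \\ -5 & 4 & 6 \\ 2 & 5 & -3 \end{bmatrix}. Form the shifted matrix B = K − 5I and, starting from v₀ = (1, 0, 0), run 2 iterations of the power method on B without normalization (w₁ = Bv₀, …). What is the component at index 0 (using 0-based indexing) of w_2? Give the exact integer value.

-6

B = K − 5I has rows (-3, 1, -5); (-5, -1, 6); (2, 5, -8)
w1 = Bv₀ = (-3, -5, 2)
w2 = Bw1 = (-6, 32, -47)
Requested component of w2: -6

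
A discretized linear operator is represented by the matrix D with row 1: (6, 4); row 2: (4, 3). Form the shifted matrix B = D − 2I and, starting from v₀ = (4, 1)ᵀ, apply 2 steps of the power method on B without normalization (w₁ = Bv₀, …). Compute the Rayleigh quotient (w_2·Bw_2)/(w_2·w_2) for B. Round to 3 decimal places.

B = D − 2I has rows (4, 4); (4, 1)
w1 = Bv₀ = (20, 17)
w2 = Bw1 = (148, 97)
Bw2 = (980, 689)
w2·Bw2 = 211873; w2·w2 = 31313; μ ≈ 211873/31313 = 6.766

μ ≈ 6.766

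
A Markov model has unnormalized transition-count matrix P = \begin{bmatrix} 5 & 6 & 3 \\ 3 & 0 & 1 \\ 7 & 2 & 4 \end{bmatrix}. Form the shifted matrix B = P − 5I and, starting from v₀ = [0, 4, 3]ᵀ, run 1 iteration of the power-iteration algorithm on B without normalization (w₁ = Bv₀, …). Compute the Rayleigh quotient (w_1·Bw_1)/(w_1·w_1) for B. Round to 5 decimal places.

μ ≈ -3.65217

B = P − 5I has rows (0, 6, 3); (3, -5, 1); (7, 2, -1)
w1 = Bv₀ = (0·0 + 6·4 + 3·3; 3·0 + (-5)·4 + 1·3; 7·0 + 2·4 + (-1)·3) = (33, -17, 5)
Bw1 = (-87, 189, 192)
w1·Bw1 = -5124; w1·w1 = 1403; μ ≈ -5124/1403 = -3.65217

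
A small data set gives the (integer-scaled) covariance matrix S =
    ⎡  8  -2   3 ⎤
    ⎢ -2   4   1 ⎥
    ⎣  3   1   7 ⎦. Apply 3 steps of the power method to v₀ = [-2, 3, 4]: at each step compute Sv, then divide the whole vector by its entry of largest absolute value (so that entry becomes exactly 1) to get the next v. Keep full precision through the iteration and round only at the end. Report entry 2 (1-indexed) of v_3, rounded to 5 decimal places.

0.65939

Sv0 = (-10.000000, 20.000000, 25.000000); divide by 25.000000 → v1 = (-0.400000, 0.800000, 1.000000)
Sv1 = (-1.800000, 5.000000, 6.600000); divide by 6.600000 → v2 = (-0.272727, 0.757576, 1.000000)
Sv2 = (-0.696970, 4.575758, 6.939394); divide by 6.939394 → v3 = (-0.100437, 0.659389, 1.000000)
Requested entry of v3: 755/1145 = 0.65939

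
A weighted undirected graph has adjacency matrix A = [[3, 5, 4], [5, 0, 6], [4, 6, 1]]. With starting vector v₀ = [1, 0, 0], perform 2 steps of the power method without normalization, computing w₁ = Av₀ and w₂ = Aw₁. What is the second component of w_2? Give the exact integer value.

w1 = Av₀ = (3·1 + 5·0 + 4·0; 5·1 + 0·0 + 6·0; 4·1 + 6·0 + 1·0) = (3, 5, 4)
w2 = Aw1 = (3·3 + 5·5 + 4·4; 5·3 + 0·5 + 6·4; 4·3 + 6·5 + 1·4) = (50, 39, 46)
The requested component of w2 is 39.

39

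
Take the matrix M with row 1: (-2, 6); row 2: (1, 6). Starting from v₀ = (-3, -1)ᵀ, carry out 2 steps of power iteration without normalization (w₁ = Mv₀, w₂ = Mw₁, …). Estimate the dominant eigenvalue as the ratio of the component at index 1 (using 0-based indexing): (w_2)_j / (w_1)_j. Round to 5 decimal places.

w1 = Mv₀ = ((-2)·(-3) + 6·(-1); 1·(-3) + 6·(-1)) = (0, -9)
w2 = Mw1 = ((-2)·0 + 6·(-9); 1·0 + 6·(-9)) = (-54, -54)
Ratio at component: -54 / -9 = 6.00000

6.00000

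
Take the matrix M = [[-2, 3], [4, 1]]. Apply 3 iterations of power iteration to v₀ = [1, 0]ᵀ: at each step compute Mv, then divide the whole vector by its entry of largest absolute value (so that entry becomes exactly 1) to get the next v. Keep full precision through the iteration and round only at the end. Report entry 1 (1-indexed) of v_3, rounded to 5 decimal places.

Mv0 = (-2.000000, 4.000000); divide by 4.000000 → v1 = (-0.500000, 1.000000)
Mv1 = (4.000000, -1.000000); divide by 4.000000 → v2 = (1.000000, -0.250000)
Mv2 = (-2.750000, 3.750000); divide by 3.750000 → v3 = (-0.733333, 1.000000)
Requested entry of v3: -44/60 = -0.73333

-0.73333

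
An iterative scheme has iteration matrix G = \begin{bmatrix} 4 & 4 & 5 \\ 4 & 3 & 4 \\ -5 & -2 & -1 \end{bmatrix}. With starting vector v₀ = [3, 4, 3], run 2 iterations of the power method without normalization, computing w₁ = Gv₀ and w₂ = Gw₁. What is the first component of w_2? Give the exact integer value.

186

w1 = Gv₀ = (4·3 + 4·4 + 5·3; 4·3 + 3·4 + 4·3; (-5)·3 + (-2)·4 + (-1)·3) = (43, 36, -26)
w2 = Gw1 = (4·43 + 4·36 + 5·(-26); 4·43 + 3·36 + 4·(-26); (-5)·43 + (-2)·36 + (-1)·(-26)) = (186, 176, -261)
The requested component of w2 is 186.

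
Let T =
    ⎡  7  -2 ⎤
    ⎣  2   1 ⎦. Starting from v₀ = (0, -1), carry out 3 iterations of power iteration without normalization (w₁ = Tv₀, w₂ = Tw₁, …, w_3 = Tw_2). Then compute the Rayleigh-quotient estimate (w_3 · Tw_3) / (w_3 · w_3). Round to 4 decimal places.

w1 = Tv₀ = (2, -1)
w2 = Tw1 = (16, 3)
w3 = Tw2 = (106, 35)
Tw3 = (672, 247)
w3·Tw3 = 106·672 + 35·247 = 79877; w3·w3 = 106·106 + 35·35 = 12461
λ ≈ 79877/12461 = 6.4102

6.4102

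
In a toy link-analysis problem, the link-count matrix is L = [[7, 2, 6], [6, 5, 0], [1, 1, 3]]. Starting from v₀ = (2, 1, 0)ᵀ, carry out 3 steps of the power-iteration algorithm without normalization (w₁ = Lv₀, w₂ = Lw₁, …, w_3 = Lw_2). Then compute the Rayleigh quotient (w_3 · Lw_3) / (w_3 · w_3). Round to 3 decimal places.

10.670

w1 = Lv₀ = (7·2 + 2·1 + 6·0; 6·2 + 5·1 + 0·0; 1·2 + 1·1 + 3·0) = (16, 17, 3)
w2 = Lw1 = (7·16 + 2·17 + 6·3; 6·16 + 5·17 + 0·3; 1·16 + 1·17 + 3·3) = (164, 181, 42)
w3 = Lw2 = (1762, 1889, 471)
Lw3 = (18938, 20017, 5064)
w3·Lw3 = 1762·18938 + 1889·20017 + 471·5064 = 73566013; w3·w3 = 1762·1762 + 1889·1889 + 471·471 = 6894806
λ ≈ 73566013/6894806 = 10.670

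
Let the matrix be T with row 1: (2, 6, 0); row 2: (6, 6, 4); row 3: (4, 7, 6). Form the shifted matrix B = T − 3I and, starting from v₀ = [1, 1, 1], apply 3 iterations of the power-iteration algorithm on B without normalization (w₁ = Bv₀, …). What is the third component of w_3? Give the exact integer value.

1626

B = T − 3I has rows (-1, 6, 0); (6, 3, 4); (4, 7, 3)
w1 = Bv₀ = (5, 13, 14)
w2 = Bw1 = (73, 125, 153)
w3 = Bw2 = (677, 1425, 1626)
Requested component of w3: 1626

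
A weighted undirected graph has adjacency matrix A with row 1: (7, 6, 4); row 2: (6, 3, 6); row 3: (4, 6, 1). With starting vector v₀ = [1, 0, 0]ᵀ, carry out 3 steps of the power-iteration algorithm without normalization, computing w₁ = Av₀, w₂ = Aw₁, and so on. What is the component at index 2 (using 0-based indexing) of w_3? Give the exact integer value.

976

w1 = Av₀ = (7·1 + 6·0 + 4·0; 6·1 + 3·0 + 6·0; 4·1 + 6·0 + 1·0) = (7, 6, 4)
w2 = Aw1 = (7·7 + 6·6 + 4·4; 6·7 + 3·6 + 6·4; 4·7 + 6·6 + 1·4) = (101, 84, 68)
w3 = Aw2 = (1483, 1266, 976)
The requested component of w3 is 976.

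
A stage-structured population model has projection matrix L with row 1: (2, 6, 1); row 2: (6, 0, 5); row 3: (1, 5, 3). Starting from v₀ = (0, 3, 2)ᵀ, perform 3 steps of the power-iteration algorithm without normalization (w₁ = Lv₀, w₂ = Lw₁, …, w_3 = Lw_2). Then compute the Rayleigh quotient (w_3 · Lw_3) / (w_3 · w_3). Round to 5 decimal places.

9.37700

w1 = Lv₀ = (2·0 + 6·3 + 1·2; 6·0 + 0·3 + 5·2; 1·0 + 5·3 + 3·2) = (20, 10, 21)
w2 = Lw1 = (2·20 + 6·10 + 1·21; 6·20 + 0·10 + 5·21; 1·20 + 5·10 + 3·21) = (121, 225, 133)
w3 = Lw2 = (1725, 1391, 1645)
Lw3 = (13441, 18575, 13615)
w3·Lw3 = 1725·13441 + 1391·18575 + 1645·13615 = 71420225; w3·w3 = 1725·1725 + 1391·1391 + 1645·1645 = 7616531
λ ≈ 71420225/7616531 = 9.37700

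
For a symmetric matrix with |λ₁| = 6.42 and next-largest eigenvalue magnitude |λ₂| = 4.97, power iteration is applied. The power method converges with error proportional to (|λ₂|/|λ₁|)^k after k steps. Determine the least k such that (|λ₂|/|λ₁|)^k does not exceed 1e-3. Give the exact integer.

|λ₂/λ₁| = 4.97/6.42 = 0.77414
Need k ≥ ln(1e-3) / ln(0.77414) = -6.9078 / -0.2560 ≈ 26.984
Smallest integer k satisfying the bound: 27

27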